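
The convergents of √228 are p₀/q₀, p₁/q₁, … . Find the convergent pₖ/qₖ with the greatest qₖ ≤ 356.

√228 = [15; 10, 30, …] (period length 2).
Convergents:
  p_0/q_0 = 15/1
  p_1/q_1 = 151/10
  p_2/q_2 = 4545/301
  p_3/q_3 = 45601/3020
q_2 = 301 ≤ 356 < 3020 = q_3, so the answer is 4545/301.

4545/301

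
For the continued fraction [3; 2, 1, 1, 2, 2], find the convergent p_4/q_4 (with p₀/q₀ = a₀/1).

44/13

Using pₖ = aₖpₖ₋₁ + pₖ₋₂, qₖ = aₖqₖ₋₁ + qₖ₋₂ (with p₋₁=1, p₋₂=0, q₋₁=0, q₋₂=1):
  k=0: a=3, p=3, q=1
  k=1: a=2, p=7, q=2
  k=2: a=1, p=10, q=3
  k=3: a=1, p=17, q=5
  k=4: a=2, p=44, q=13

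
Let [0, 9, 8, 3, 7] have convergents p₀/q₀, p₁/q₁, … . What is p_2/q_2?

Using pₖ = aₖpₖ₋₁ + pₖ₋₂, qₖ = aₖqₖ₋₁ + qₖ₋₂ (with p₋₁=1, p₋₂=0, q₋₁=0, q₋₂=1):
  k=0: a=0, p=0, q=1
  k=1: a=9, p=1, q=9
  k=2: a=8, p=8, q=73

8/73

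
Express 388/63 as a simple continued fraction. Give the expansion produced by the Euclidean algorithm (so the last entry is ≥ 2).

388 = 6·63 + 10
63 = 6·10 + 3
10 = 3·3 + 1
3 = 3·1 + 0  (stop)
So 388/63 = [6; 6, 3, 3].

[6; 6, 3, 3]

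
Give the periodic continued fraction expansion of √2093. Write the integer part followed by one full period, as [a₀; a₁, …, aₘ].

[45; 1, 2, 1, 90]

a₀ = ⌊√2093⌋ = 45.
With m₀=0, d₀=1 and mₖ₊₁ = dₖaₖ − mₖ, dₖ₊₁ = (n − mₖ₊₁²)/dₖ, aₖ₊₁ = ⌊(a₀+mₖ₊₁)/dₖ₊₁⌋:
  k=1: m=45, d=68, a=1
  k=2: m=23, d=23, a=2
  k=3: m=23, d=68, a=1
  k=4: m=45, d=1, a=90
d=1 and a=2a₀=90 at k=4, so the next step gives (m, d) = (45, 68) again — its k=1 value — and the period has length 4.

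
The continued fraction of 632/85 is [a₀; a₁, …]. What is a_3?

2

632 = 7·85 + 37   →  a_0 = 7
85 = 2·37 + 11   →  a_1 = 2
37 = 3·11 + 4   →  a_2 = 3
11 = 2·4 + 3   →  a_3 = 2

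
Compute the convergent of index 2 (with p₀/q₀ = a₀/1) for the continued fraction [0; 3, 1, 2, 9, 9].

1/4

Using pₖ = aₖpₖ₋₁ + pₖ₋₂, qₖ = aₖqₖ₋₁ + qₖ₋₂ (with p₋₁=1, p₋₂=0, q₋₁=0, q₋₂=1):
  k=0: a=0, p=0, q=1
  k=1: a=3, p=1, q=3
  k=2: a=1, p=1, q=4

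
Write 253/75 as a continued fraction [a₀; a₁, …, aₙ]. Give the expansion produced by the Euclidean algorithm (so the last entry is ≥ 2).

[3; 2, 1, 2, 9]

253 = 3×75 + 28
75 = 2×28 + 19
28 = 1×19 + 9
19 = 2×9 + 1
9 = 9×1 + 0  (stop)
So 253/75 = [3; 2, 1, 2, 9].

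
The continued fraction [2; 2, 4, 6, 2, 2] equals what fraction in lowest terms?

729/298

Using pₖ = aₖpₖ₋₁ + pₖ₋₂ and qₖ = aₖqₖ₋₁ + qₖ₋₂:
  k=0: a=2, p=2, q=1
  k=1: a=2, p=5, q=2
  k=2: a=4, p=22, q=9
  k=3: a=6, p=137, q=56
  k=4: a=2, p=296, q=121
  k=5: a=2, p=729, q=298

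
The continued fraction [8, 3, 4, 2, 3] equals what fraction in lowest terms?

831/100

Fold from the inside: start with 3/1.
  2 + 1/3 = 7/3
  4 + 3/7 = 31/7
  3 + 7/31 = 100/31
  8 + 31/100 = 831/100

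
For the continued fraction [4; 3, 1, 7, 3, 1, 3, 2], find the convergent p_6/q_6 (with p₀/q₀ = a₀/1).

Using pₖ = aₖpₖ₋₁ + pₖ₋₂, qₖ = aₖqₖ₋₁ + qₖ₋₂ (with p₋₁=1, p₋₂=0, q₋₁=0, q₋₂=1):
  k=0: a=4, p=4, q=1
  k=1: a=3, p=13, q=3
  k=2: a=1, p=17, q=4
  k=3: a=7, p=132, q=31
  k=4: a=3, p=413, q=97
  k=5: a=1, p=545, q=128
  k=6: a=3, p=2048, q=481

2048/481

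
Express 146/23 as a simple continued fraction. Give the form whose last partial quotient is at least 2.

[6; 2, 1, 7]

146 = 6×23 + 8
23 = 2×8 + 7
8 = 1×7 + 1
7 = 7×1 + 0  (stop)
So 146/23 = [6; 2, 1, 7].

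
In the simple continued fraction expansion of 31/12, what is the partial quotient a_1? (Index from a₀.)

31 = 2·12 + 7   →  a_0 = 2
12 = 1·7 + 5   →  a_1 = 1

1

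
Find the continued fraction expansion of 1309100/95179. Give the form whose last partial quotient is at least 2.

[13; 1, 3, 15, 19, 5, 16]

1309100 = 13*95179 + 71773
95179 = 1*71773 + 23406
71773 = 3*23406 + 1555
23406 = 15*1555 + 81
1555 = 19*81 + 16
81 = 5*16 + 1
16 = 16*1 + 0  (stop)
So 1309100/95179 = [13; 1, 3, 15, 19, 5, 16].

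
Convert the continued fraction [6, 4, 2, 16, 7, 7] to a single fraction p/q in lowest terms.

46442/7463

Fold from the inside: start with 7/1.
  7 + 1/7 = 50/7
  16 + 7/50 = 807/50
  2 + 50/807 = 1664/807
  4 + 807/1664 = 7463/1664
  6 + 1664/7463 = 46442/7463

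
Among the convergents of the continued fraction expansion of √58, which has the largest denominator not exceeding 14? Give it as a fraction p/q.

√58 = [7; 1, 1, 1, 1, 1, 1, 14, …] (period length 7).
Convergents:
  p_0/q_0 = 7/1
  p_1/q_1 = 8/1
  p_2/q_2 = 15/2
  p_3/q_3 = 23/3
  p_4/q_4 = 38/5
  p_5/q_5 = 61/8
  p_6/q_6 = 99/13
  p_7/q_7 = 1447/190
q_6 = 13 ≤ 14 < 190 = q_7, so the answer is 99/13.

99/13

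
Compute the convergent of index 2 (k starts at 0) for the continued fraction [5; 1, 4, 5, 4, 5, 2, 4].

Using pₖ = aₖpₖ₋₁ + pₖ₋₂, qₖ = aₖqₖ₋₁ + qₖ₋₂ (with p₋₁=1, p₋₂=0, q₋₁=0, q₋₂=1):
  k=0: a=5, p=5, q=1
  k=1: a=1, p=6, q=1
  k=2: a=4, p=29, q=5

29/5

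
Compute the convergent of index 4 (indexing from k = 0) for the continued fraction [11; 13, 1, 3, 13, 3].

Using pₖ = aₖpₖ₋₁ + pₖ₋₂, qₖ = aₖqₖ₋₁ + qₖ₋₂ (with p₋₁=1, p₋₂=0, q₋₁=0, q₋₂=1):
  k=0: a=11, p=11, q=1
  k=1: a=13, p=144, q=13
  k=2: a=1, p=155, q=14
  k=3: a=3, p=609, q=55
  k=4: a=13, p=8072, q=729

8072/729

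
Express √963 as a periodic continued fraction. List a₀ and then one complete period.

a₀ = ⌊√963⌋ = 31.
With m₀=0, d₀=1 and mₖ₊₁ = dₖaₖ − mₖ, dₖ₊₁ = (n − mₖ₊₁²)/dₖ, aₖ₊₁ = ⌊(a₀+mₖ₊₁)/dₖ₊₁⌋:
  k=1: m=31, d=2, a=31
  k=2: m=31, d=1, a=62
d=1 and a=2a₀=62 at k=2, so the next step gives (m, d) = (31, 2) again — its k=1 value — and the period has length 2.

[31; 31, 62]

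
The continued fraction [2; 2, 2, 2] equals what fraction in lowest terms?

Fold from the inside: start with 2/1.
  2 + 1/2 = 5/2
  2 + 2/5 = 12/5
  2 + 5/12 = 29/12

29/12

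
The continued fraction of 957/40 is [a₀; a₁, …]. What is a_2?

957 = 23·40 + 37   →  a_0 = 23
40 = 1·37 + 3   →  a_1 = 1
37 = 12·3 + 1   →  a_2 = 12

12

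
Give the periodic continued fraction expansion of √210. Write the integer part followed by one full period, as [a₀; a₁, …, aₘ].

[14; 2, 28]

a₀ = ⌊√210⌋ = 14.
With m₀=0, d₀=1 and mₖ₊₁ = dₖaₖ − mₖ, dₖ₊₁ = (n − mₖ₊₁²)/dₖ, aₖ₊₁ = ⌊(a₀+mₖ₊₁)/dₖ₊₁⌋:
  k=1: m=14, d=14, a=2
  k=2: m=14, d=1, a=28
d=1 and a=2a₀=28 at k=2, so the next step gives (m, d) = (14, 14) again — its k=1 value — and the period has length 2.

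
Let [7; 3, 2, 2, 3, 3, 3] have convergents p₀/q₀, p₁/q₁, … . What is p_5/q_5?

Using pₖ = aₖpₖ₋₁ + pₖ₋₂, qₖ = aₖqₖ₋₁ + qₖ₋₂ (with p₋₁=1, p₋₂=0, q₋₁=0, q₋₂=1):
  k=0: a=7, p=7, q=1
  k=1: a=3, p=22, q=3
  k=2: a=2, p=51, q=7
  k=3: a=2, p=124, q=17
  k=4: a=3, p=423, q=58
  k=5: a=3, p=1393, q=191

1393/191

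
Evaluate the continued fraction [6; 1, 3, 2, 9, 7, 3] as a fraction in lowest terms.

Fold from the inside: start with 3/1.
  7 + 1/3 = 22/3
  9 + 3/22 = 201/22
  2 + 22/201 = 424/201
  3 + 201/424 = 1473/424
  1 + 424/1473 = 1897/1473
  6 + 1473/1897 = 12855/1897

12855/1897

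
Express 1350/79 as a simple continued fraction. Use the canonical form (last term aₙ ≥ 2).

1350 = 17·79 + 7
79 = 11·7 + 2
7 = 3·2 + 1
2 = 2·1 + 0  (stop)
So 1350/79 = [17; 11, 3, 2].

[17; 11, 3, 2]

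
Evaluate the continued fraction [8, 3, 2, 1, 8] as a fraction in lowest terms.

722/87

Fold from the inside: start with 8/1.
  1 + 1/8 = 9/8
  2 + 8/9 = 26/9
  3 + 9/26 = 87/26
  8 + 26/87 = 722/87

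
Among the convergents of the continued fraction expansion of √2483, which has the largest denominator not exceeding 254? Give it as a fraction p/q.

√2483 = [49; 1, 4, 1, 6, 1, 4, 1, 98, …] (period length 8).
Convergents:
  p_0/q_0 = 49/1
  p_1/q_1 = 50/1
  p_2/q_2 = 249/5
  p_3/q_3 = 299/6
  p_4/q_4 = 2043/41
  p_5/q_5 = 2342/47
  p_6/q_6 = 11411/229
  p_7/q_7 = 13753/276
q_6 = 229 ≤ 254 < 276 = q_7, so the answer is 11411/229.

11411/229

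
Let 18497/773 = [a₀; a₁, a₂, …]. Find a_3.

18

18497 = 23·773 + 718   →  a_0 = 23
773 = 1·718 + 55   →  a_1 = 1
718 = 13·55 + 3   →  a_2 = 13
55 = 18·3 + 1   →  a_3 = 18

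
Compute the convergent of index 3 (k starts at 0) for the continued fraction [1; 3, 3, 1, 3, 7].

Using pₖ = aₖpₖ₋₁ + pₖ₋₂, qₖ = aₖqₖ₋₁ + qₖ₋₂ (with p₋₁=1, p₋₂=0, q₋₁=0, q₋₂=1):
  k=0: a=1, p=1, q=1
  k=1: a=3, p=4, q=3
  k=2: a=3, p=13, q=10
  k=3: a=1, p=17, q=13

17/13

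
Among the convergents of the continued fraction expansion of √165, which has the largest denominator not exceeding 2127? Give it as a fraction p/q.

√165 = [12; 1, 5, 2, 5, 1, 24, …] (period length 6).
Convergents:
  p_0/q_0 = 12/1
  p_1/q_1 = 13/1
  p_2/q_2 = 77/6
  p_3/q_3 = 167/13
  p_4/q_4 = 912/71
  p_5/q_5 = 1079/84
  p_6/q_6 = 26808/2087
  p_7/q_7 = 27887/2171
q_6 = 2087 ≤ 2127 < 2171 = q_7, so the answer is 26808/2087.

26808/2087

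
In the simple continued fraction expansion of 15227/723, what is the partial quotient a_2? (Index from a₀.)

2

15227 = 21·723 + 44   →  a_0 = 21
723 = 16·44 + 19   →  a_1 = 16
44 = 2·19 + 6   →  a_2 = 2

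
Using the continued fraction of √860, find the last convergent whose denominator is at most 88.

1261/43

√860 = [29; 3, 14, 3, 58, …] (period length 4).
Convergents:
  p_0/q_0 = 29/1
  p_1/q_1 = 88/3
  p_2/q_2 = 1261/43
  p_3/q_3 = 3871/132
q_2 = 43 ≤ 88 < 132 = q_3, so the answer is 1261/43.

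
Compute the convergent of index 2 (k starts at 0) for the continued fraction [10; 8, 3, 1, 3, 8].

Using pₖ = aₖpₖ₋₁ + pₖ₋₂, qₖ = aₖqₖ₋₁ + qₖ₋₂ (with p₋₁=1, p₋₂=0, q₋₁=0, q₋₂=1):
  k=0: a=10, p=10, q=1
  k=1: a=8, p=81, q=8
  k=2: a=3, p=253, q=25

253/25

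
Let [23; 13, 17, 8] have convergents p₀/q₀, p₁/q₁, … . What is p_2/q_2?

Using pₖ = aₖpₖ₋₁ + pₖ₋₂, qₖ = aₖqₖ₋₁ + qₖ₋₂ (with p₋₁=1, p₋₂=0, q₋₁=0, q₋₂=1):
  k=0: a=23, p=23, q=1
  k=1: a=13, p=300, q=13
  k=2: a=17, p=5123, q=222

5123/222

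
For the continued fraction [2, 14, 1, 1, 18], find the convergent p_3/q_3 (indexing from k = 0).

Using pₖ = aₖpₖ₋₁ + pₖ₋₂, qₖ = aₖqₖ₋₁ + qₖ₋₂ (with p₋₁=1, p₋₂=0, q₋₁=0, q₋₂=1):
  k=0: a=2, p=2, q=1
  k=1: a=14, p=29, q=14
  k=2: a=1, p=31, q=15
  k=3: a=1, p=60, q=29

60/29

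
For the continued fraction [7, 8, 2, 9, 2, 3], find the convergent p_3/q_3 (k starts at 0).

1146/161

Using pₖ = aₖpₖ₋₁ + pₖ₋₂, qₖ = aₖqₖ₋₁ + qₖ₋₂ (with p₋₁=1, p₋₂=0, q₋₁=0, q₋₂=1):
  k=0: a=7, p=7, q=1
  k=1: a=8, p=57, q=8
  k=2: a=2, p=121, q=17
  k=3: a=9, p=1146, q=161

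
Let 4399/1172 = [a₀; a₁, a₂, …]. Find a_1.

1

4399 = 3·1172 + 883   →  a_0 = 3
1172 = 1·883 + 289   →  a_1 = 1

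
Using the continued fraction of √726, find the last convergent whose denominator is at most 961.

√726 = [26; 1, 16, 1, 52, …] (period length 4).
Convergents:
  p_0/q_0 = 26/1
  p_1/q_1 = 27/1
  p_2/q_2 = 458/17
  p_3/q_3 = 485/18
  p_4/q_4 = 25678/953
  p_5/q_5 = 26163/971
q_4 = 953 ≤ 961 < 971 = q_5, so the answer is 25678/953.

25678/953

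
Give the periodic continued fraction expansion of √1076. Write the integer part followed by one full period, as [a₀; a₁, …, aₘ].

a₀ = ⌊√1076⌋ = 32.
With m₀=0, d₀=1 and mₖ₊₁ = dₖaₖ − mₖ, dₖ₊₁ = (n − mₖ₊₁²)/dₖ, aₖ₊₁ = ⌊(a₀+mₖ₊₁)/dₖ₊₁⌋:
  k=1: m=32, d=52, a=1
  k=2: m=20, d=13, a=4
  k=3: m=32, d=4, a=16
  k=4: m=32, d=13, a=4
  k=5: m=20, d=52, a=1
  k=6: m=32, d=1, a=64
d=1 and a=2a₀=64 at k=6, so the next step gives (m, d) = (32, 52) again — its k=1 value — and the period has length 6.

[32; 1, 4, 16, 4, 1, 64]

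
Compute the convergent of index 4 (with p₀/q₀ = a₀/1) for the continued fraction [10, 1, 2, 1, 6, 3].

290/27

Using pₖ = aₖpₖ₋₁ + pₖ₋₂, qₖ = aₖqₖ₋₁ + qₖ₋₂ (with p₋₁=1, p₋₂=0, q₋₁=0, q₋₂=1):
  k=0: a=10, p=10, q=1
  k=1: a=1, p=11, q=1
  k=2: a=2, p=32, q=3
  k=3: a=1, p=43, q=4
  k=4: a=6, p=290, q=27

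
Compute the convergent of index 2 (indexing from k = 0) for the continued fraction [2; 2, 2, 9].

Using pₖ = aₖpₖ₋₁ + pₖ₋₂, qₖ = aₖqₖ₋₁ + qₖ₋₂ (with p₋₁=1, p₋₂=0, q₋₁=0, q₋₂=1):
  k=0: a=2, p=2, q=1
  k=1: a=2, p=5, q=2
  k=2: a=2, p=12, q=5

12/5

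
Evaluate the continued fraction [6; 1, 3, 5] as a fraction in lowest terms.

142/21

Using pₖ = aₖpₖ₋₁ + pₖ₋₂ and qₖ = aₖqₖ₋₁ + qₖ₋₂:
  k=0: a=6, p=6, q=1
  k=1: a=1, p=7, q=1
  k=2: a=3, p=27, q=4
  k=3: a=5, p=142, q=21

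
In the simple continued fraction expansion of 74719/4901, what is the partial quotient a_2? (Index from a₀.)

74719 = 15·4901 + 1204   →  a_0 = 15
4901 = 4·1204 + 85   →  a_1 = 4
1204 = 14·85 + 14   →  a_2 = 14

14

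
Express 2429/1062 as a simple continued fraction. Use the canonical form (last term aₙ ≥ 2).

2429 = 2×1062 + 305
1062 = 3×305 + 147
305 = 2×147 + 11
147 = 13×11 + 4
11 = 2×4 + 3
4 = 1×3 + 1
3 = 3×1 + 0  (stop)
So 2429/1062 = [2; 3, 2, 13, 2, 1, 3].

[2; 3, 2, 13, 2, 1, 3]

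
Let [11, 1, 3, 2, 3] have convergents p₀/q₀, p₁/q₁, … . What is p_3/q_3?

Using pₖ = aₖpₖ₋₁ + pₖ₋₂, qₖ = aₖqₖ₋₁ + qₖ₋₂ (with p₋₁=1, p₋₂=0, q₋₁=0, q₋₂=1):
  k=0: a=11, p=11, q=1
  k=1: a=1, p=12, q=1
  k=2: a=3, p=47, q=4
  k=3: a=2, p=106, q=9

106/9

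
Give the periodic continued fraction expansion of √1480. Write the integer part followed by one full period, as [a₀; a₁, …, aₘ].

[38; 2, 8, 19, 8, 2, 76]

a₀ = ⌊√1480⌋ = 38.
With m₀=0, d₀=1 and mₖ₊₁ = dₖaₖ − mₖ, dₖ₊₁ = (n − mₖ₊₁²)/dₖ, aₖ₊₁ = ⌊(a₀+mₖ₊₁)/dₖ₊₁⌋:
  k=1: m=38, d=36, a=2
  k=2: m=34, d=9, a=8
  k=3: m=38, d=4, a=19
  k=4: m=38, d=9, a=8
  k=5: m=34, d=36, a=2
  k=6: m=38, d=1, a=76
d=1 and a=2a₀=76 at k=6, so the next step gives (m, d) = (38, 36) again — its k=1 value — and the period has length 6.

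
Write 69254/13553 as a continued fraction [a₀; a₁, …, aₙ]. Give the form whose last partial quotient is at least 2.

[5; 9, 9, 1, 3, 1, 9, 3]

69254 = 5·13553 + 1489
13553 = 9·1489 + 152
1489 = 9·152 + 121
152 = 1·121 + 31
121 = 3·31 + 28
31 = 1·28 + 3
28 = 9·3 + 1
3 = 3·1 + 0  (stop)
So 69254/13553 = [5; 9, 9, 1, 3, 1, 9, 3].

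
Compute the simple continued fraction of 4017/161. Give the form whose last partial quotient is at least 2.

4017 = 24·161 + 153
161 = 1·153 + 8
153 = 19·8 + 1
8 = 8·1 + 0  (stop)
So 4017/161 = [24; 1, 19, 8].

[24; 1, 19, 8]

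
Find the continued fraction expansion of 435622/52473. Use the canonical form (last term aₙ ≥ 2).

435622 = 8×52473 + 15838
52473 = 3×15838 + 4959
15838 = 3×4959 + 961
4959 = 5×961 + 154
961 = 6×154 + 37
154 = 4×37 + 6
37 = 6×6 + 1
6 = 6×1 + 0  (stop)
So 435622/52473 = [8; 3, 3, 5, 6, 4, 6, 6].

[8; 3, 3, 5, 6, 4, 6, 6]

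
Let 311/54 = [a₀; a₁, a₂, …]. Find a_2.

311 = 5·54 + 41   →  a_0 = 5
54 = 1·41 + 13   →  a_1 = 1
41 = 3·13 + 2   →  a_2 = 3

3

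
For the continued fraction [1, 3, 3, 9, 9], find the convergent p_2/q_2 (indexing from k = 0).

Using pₖ = aₖpₖ₋₁ + pₖ₋₂, qₖ = aₖqₖ₋₁ + qₖ₋₂ (with p₋₁=1, p₋₂=0, q₋₁=0, q₋₂=1):
  k=0: a=1, p=1, q=1
  k=1: a=3, p=4, q=3
  k=2: a=3, p=13, q=10

13/10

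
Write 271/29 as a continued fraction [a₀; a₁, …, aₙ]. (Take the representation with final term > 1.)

[9; 2, 1, 9]

271 = 9·29 + 10
29 = 2·10 + 9
10 = 1·9 + 1
9 = 9·1 + 0  (stop)
So 271/29 = [9; 2, 1, 9].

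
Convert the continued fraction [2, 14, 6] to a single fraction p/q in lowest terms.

176/85

Fold from the inside: start with 6/1.
  14 + 1/6 = 85/6
  2 + 6/85 = 176/85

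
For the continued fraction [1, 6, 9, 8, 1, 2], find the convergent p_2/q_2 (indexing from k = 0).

Using pₖ = aₖpₖ₋₁ + pₖ₋₂, qₖ = aₖqₖ₋₁ + qₖ₋₂ (with p₋₁=1, p₋₂=0, q₋₁=0, q₋₂=1):
  k=0: a=1, p=1, q=1
  k=1: a=6, p=7, q=6
  k=2: a=9, p=64, q=55

64/55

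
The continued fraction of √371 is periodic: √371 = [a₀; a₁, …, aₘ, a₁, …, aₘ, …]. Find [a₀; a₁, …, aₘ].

[19; 3, 1, 4, 1, 3, 38]

a₀ = ⌊√371⌋ = 19.
With m₀=0, d₀=1 and mₖ₊₁ = dₖaₖ − mₖ, dₖ₊₁ = (n − mₖ₊₁²)/dₖ, aₖ₊₁ = ⌊(a₀+mₖ₊₁)/dₖ₊₁⌋:
  k=1: m=19, d=10, a=3
  k=2: m=11, d=25, a=1
  k=3: m=14, d=7, a=4
  k=4: m=14, d=25, a=1
  k=5: m=11, d=10, a=3
  k=6: m=19, d=1, a=38
d=1 and a=2a₀=38 at k=6, so the next step gives (m, d) = (19, 10) again — its k=1 value — and the period has length 6.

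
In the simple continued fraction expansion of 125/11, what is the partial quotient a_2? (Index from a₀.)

1

125 = 11·11 + 4   →  a_0 = 11
11 = 2·4 + 3   →  a_1 = 2
4 = 1·3 + 1   →  a_2 = 1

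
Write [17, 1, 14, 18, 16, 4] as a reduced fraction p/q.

316976/17675

Using pₖ = aₖpₖ₋₁ + pₖ₋₂ and qₖ = aₖqₖ₋₁ + qₖ₋₂:
  k=0: a=17, p=17, q=1
  k=1: a=1, p=18, q=1
  k=2: a=14, p=269, q=15
  k=3: a=18, p=4860, q=271
  k=4: a=16, p=78029, q=4351
  k=5: a=4, p=316976, q=17675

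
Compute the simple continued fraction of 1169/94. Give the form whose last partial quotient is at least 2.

1169 = 12×94 + 41
94 = 2×41 + 12
41 = 3×12 + 5
12 = 2×5 + 2
5 = 2×2 + 1
2 = 2×1 + 0  (stop)
So 1169/94 = [12; 2, 3, 2, 2, 2].

[12; 2, 3, 2, 2, 2]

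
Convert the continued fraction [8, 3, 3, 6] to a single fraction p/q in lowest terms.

Using pₖ = aₖpₖ₋₁ + pₖ₋₂ and qₖ = aₖqₖ₋₁ + qₖ₋₂:
  k=0: a=8, p=8, q=1
  k=1: a=3, p=25, q=3
  k=2: a=3, p=83, q=10
  k=3: a=6, p=523, q=63

523/63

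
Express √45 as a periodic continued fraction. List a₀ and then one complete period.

a₀ = ⌊√45⌋ = 6.
With m₀=0, d₀=1 and mₖ₊₁ = dₖaₖ − mₖ, dₖ₊₁ = (n − mₖ₊₁²)/dₖ, aₖ₊₁ = ⌊(a₀+mₖ₊₁)/dₖ₊₁⌋:
  k=1: m=6, d=9, a=1
  k=2: m=3, d=4, a=2
  k=3: m=5, d=5, a=2
  k=4: m=5, d=4, a=2
  k=5: m=3, d=9, a=1
  k=6: m=6, d=1, a=12
d=1 and a=2a₀=12 at k=6, so the next step gives (m, d) = (6, 9) again — its k=1 value — and the period has length 6.

[6; 1, 2, 2, 2, 1, 12]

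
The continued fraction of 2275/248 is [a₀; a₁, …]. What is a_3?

3

2275 = 9·248 + 43   →  a_0 = 9
248 = 5·43 + 33   →  a_1 = 5
43 = 1·33 + 10   →  a_2 = 1
33 = 3·10 + 3   →  a_3 = 3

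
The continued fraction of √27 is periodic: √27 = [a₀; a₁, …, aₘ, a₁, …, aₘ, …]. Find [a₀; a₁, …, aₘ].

[5; 5, 10]

a₀ = ⌊√27⌋ = 5.
With m₀=0, d₀=1 and mₖ₊₁ = dₖaₖ − mₖ, dₖ₊₁ = (n − mₖ₊₁²)/dₖ, aₖ₊₁ = ⌊(a₀+mₖ₊₁)/dₖ₊₁⌋:
  k=1: m=5, d=2, a=5
  k=2: m=5, d=1, a=10
d=1 and a=2a₀=10 at k=2, so the next step gives (m, d) = (5, 2) again — its k=1 value — and the period has length 2.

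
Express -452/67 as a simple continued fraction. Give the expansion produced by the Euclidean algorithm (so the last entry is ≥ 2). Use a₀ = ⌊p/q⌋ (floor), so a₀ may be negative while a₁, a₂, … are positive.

[-7; 3, 1, 16]

-452 = -7·67 + 17
67 = 3·17 + 16
17 = 1·16 + 1
16 = 16·1 + 0  (stop)
So -452/67 = [-7; 3, 1, 16].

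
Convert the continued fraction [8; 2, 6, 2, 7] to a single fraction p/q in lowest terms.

Using pₖ = aₖpₖ₋₁ + pₖ₋₂ and qₖ = aₖqₖ₋₁ + qₖ₋₂:
  k=0: a=8, p=8, q=1
  k=1: a=2, p=17, q=2
  k=2: a=6, p=110, q=13
  k=3: a=2, p=237, q=28
  k=4: a=7, p=1769, q=209

1769/209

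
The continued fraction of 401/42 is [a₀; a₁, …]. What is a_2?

1

401 = 9·42 + 23   →  a_0 = 9
42 = 1·23 + 19   →  a_1 = 1
23 = 1·19 + 4   →  a_2 = 1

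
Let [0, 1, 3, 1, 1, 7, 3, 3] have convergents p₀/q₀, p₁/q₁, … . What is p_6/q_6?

Using pₖ = aₖpₖ₋₁ + pₖ₋₂, qₖ = aₖqₖ₋₁ + qₖ₋₂ (with p₋₁=1, p₋₂=0, q₋₁=0, q₋₂=1):
  k=0: a=0, p=0, q=1
  k=1: a=1, p=1, q=1
  k=2: a=3, p=3, q=4
  k=3: a=1, p=4, q=5
  k=4: a=1, p=7, q=9
  k=5: a=7, p=53, q=68
  k=6: a=3, p=166, q=213

166/213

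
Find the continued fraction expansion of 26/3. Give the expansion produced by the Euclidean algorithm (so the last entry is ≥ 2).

[8; 1, 2]

26 = 8*3 + 2
3 = 1*2 + 1
2 = 2*1 + 0  (stop)
So 26/3 = [8; 1, 2].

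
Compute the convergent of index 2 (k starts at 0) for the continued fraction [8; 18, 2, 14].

Using pₖ = aₖpₖ₋₁ + pₖ₋₂, qₖ = aₖqₖ₋₁ + qₖ₋₂ (with p₋₁=1, p₋₂=0, q₋₁=0, q₋₂=1):
  k=0: a=8, p=8, q=1
  k=1: a=18, p=145, q=18
  k=2: a=2, p=298, q=37

298/37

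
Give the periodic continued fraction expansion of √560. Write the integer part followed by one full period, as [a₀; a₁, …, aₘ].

[23; 1, 1, 1, 46]

a₀ = ⌊√560⌋ = 23.
With m₀=0, d₀=1 and mₖ₊₁ = dₖaₖ − mₖ, dₖ₊₁ = (n − mₖ₊₁²)/dₖ, aₖ₊₁ = ⌊(a₀+mₖ₊₁)/dₖ₊₁⌋:
  k=1: m=23, d=31, a=1
  k=2: m=8, d=16, a=1
  k=3: m=8, d=31, a=1
  k=4: m=23, d=1, a=46
d=1 and a=2a₀=46 at k=4, so the next step gives (m, d) = (23, 31) again — its k=1 value — and the period has length 4.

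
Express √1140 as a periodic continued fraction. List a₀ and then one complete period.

a₀ = ⌊√1140⌋ = 33.
With m₀=0, d₀=1 and mₖ₊₁ = dₖaₖ − mₖ, dₖ₊₁ = (n − mₖ₊₁²)/dₖ, aₖ₊₁ = ⌊(a₀+mₖ₊₁)/dₖ₊₁⌋:
  k=1: m=33, d=51, a=1
  k=2: m=18, d=16, a=3
  k=3: m=30, d=15, a=4
  k=4: m=30, d=16, a=3
  k=5: m=18, d=51, a=1
  k=6: m=33, d=1, a=66
d=1 and a=2a₀=66 at k=6, so the next step gives (m, d) = (33, 51) again — its k=1 value — and the period has length 6.

[33; 1, 3, 4, 3, 1, 66]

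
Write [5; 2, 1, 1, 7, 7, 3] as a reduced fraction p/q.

Using pₖ = aₖpₖ₋₁ + pₖ₋₂ and qₖ = aₖqₖ₋₁ + qₖ₋₂:
  k=0: a=5, p=5, q=1
  k=1: a=2, p=11, q=2
  k=2: a=1, p=16, q=3
  k=3: a=1, p=27, q=5
  k=4: a=7, p=205, q=38
  k=5: a=7, p=1462, q=271
  k=6: a=3, p=4591, q=851

4591/851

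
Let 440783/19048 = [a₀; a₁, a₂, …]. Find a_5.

440783 = 23·19048 + 2679   →  a_0 = 23
19048 = 7·2679 + 295   →  a_1 = 7
2679 = 9·295 + 24   →  a_2 = 9
295 = 12·24 + 7   →  a_3 = 12
24 = 3·7 + 3   →  a_4 = 3
7 = 2·3 + 1   →  a_5 = 2

2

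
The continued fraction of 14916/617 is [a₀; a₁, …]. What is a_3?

2

14916 = 24·617 + 108   →  a_0 = 24
617 = 5·108 + 77   →  a_1 = 5
108 = 1·77 + 31   →  a_2 = 1
77 = 2·31 + 15   →  a_3 = 2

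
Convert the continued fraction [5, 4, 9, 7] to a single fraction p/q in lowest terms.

Fold from the inside: start with 7/1.
  9 + 1/7 = 64/7
  4 + 7/64 = 263/64
  5 + 64/263 = 1379/263

1379/263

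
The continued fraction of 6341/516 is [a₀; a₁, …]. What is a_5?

6341 = 12·516 + 149   →  a_0 = 12
516 = 3·149 + 69   →  a_1 = 3
149 = 2·69 + 11   →  a_2 = 2
69 = 6·11 + 3   →  a_3 = 6
11 = 3·3 + 2   →  a_4 = 3
3 = 1·2 + 1   →  a_5 = 1

1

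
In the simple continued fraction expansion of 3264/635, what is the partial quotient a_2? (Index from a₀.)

3264 = 5·635 + 89   →  a_0 = 5
635 = 7·89 + 12   →  a_1 = 7
89 = 7·12 + 5   →  a_2 = 7

7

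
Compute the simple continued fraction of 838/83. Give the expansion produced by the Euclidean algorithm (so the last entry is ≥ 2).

[10; 10, 2, 1, 2]

838 = 10×83 + 8
83 = 10×8 + 3
8 = 2×3 + 2
3 = 1×2 + 1
2 = 2×1 + 0  (stop)
So 838/83 = [10; 10, 2, 1, 2].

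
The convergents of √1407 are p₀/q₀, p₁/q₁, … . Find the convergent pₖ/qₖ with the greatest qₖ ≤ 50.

1838/49

√1407 = [37; 1, 1, 24, 1, 1, 74, …] (period length 6).
Convergents:
  p_0/q_0 = 37/1
  p_1/q_1 = 38/1
  p_2/q_2 = 75/2
  p_3/q_3 = 1838/49
  p_4/q_4 = 1913/51
q_3 = 49 ≤ 50 < 51 = q_4, so the answer is 1838/49.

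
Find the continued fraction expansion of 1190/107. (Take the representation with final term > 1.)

1190 = 11×107 + 13
107 = 8×13 + 3
13 = 4×3 + 1
3 = 3×1 + 0  (stop)
So 1190/107 = [11; 8, 4, 3].

[11; 8, 4, 3]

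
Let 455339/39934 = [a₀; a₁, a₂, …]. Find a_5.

455339 = 11·39934 + 16065   →  a_0 = 11
39934 = 2·16065 + 7804   →  a_1 = 2
16065 = 2·7804 + 457   →  a_2 = 2
7804 = 17·457 + 35   →  a_3 = 17
457 = 13·35 + 2   →  a_4 = 13
35 = 17·2 + 1   →  a_5 = 17

17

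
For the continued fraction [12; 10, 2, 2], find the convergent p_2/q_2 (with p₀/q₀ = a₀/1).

Using pₖ = aₖpₖ₋₁ + pₖ₋₂, qₖ = aₖqₖ₋₁ + qₖ₋₂ (with p₋₁=1, p₋₂=0, q₋₁=0, q₋₂=1):
  k=0: a=12, p=12, q=1
  k=1: a=10, p=121, q=10
  k=2: a=2, p=254, q=21

254/21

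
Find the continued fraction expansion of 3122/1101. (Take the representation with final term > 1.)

[2; 1, 5, 12, 15]

3122 = 2·1101 + 920
1101 = 1·920 + 181
920 = 5·181 + 15
181 = 12·15 + 1
15 = 15·1 + 0  (stop)
So 3122/1101 = [2; 1, 5, 12, 15].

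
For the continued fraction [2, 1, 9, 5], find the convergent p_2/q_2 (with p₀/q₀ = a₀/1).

Using pₖ = aₖpₖ₋₁ + pₖ₋₂, qₖ = aₖqₖ₋₁ + qₖ₋₂ (with p₋₁=1, p₋₂=0, q₋₁=0, q₋₂=1):
  k=0: a=2, p=2, q=1
  k=1: a=1, p=3, q=1
  k=2: a=9, p=29, q=10

29/10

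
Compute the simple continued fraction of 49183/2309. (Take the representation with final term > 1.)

[21; 3, 3, 17, 2, 6]

49183 = 21×2309 + 694
2309 = 3×694 + 227
694 = 3×227 + 13
227 = 17×13 + 6
13 = 2×6 + 1
6 = 6×1 + 0  (stop)
So 49183/2309 = [21; 3, 3, 17, 2, 6].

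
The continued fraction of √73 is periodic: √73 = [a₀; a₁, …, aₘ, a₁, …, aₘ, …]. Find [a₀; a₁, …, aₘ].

a₀ = ⌊√73⌋ = 8.
With m₀=0, d₀=1 and mₖ₊₁ = dₖaₖ − mₖ, dₖ₊₁ = (n − mₖ₊₁²)/dₖ, aₖ₊₁ = ⌊(a₀+mₖ₊₁)/dₖ₊₁⌋:
  k=1: m=8, d=9, a=1
  k=2: m=1, d=8, a=1
  k=3: m=7, d=3, a=5
  k=4: m=8, d=3, a=5
  k=5: m=7, d=8, a=1
  k=6: m=1, d=9, a=1
  k=7: m=8, d=1, a=16
d=1 and a=2a₀=16 at k=7, so the next step gives (m, d) = (8, 9) again — its k=1 value — and the period has length 7.

[8; 1, 1, 5, 5, 1, 1, 16]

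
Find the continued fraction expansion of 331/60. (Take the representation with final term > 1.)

331 = 5·60 + 31
60 = 1·31 + 29
31 = 1·29 + 2
29 = 14·2 + 1
2 = 2·1 + 0  (stop)
So 331/60 = [5; 1, 1, 14, 2].

[5; 1, 1, 14, 2]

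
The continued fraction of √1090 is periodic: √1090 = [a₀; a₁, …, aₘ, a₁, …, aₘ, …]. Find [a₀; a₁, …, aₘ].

a₀ = ⌊√1090⌋ = 33.

[33; 66]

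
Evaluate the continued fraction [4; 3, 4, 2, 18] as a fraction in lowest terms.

Fold from the inside: start with 18/1.
  2 + 1/18 = 37/18
  4 + 18/37 = 166/37
  3 + 37/166 = 535/166
  4 + 166/535 = 2306/535

2306/535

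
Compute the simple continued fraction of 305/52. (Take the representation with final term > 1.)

[5; 1, 6, 2, 3]

305 = 5×52 + 45
52 = 1×45 + 7
45 = 6×7 + 3
7 = 2×3 + 1
3 = 3×1 + 0  (stop)
So 305/52 = [5; 1, 6, 2, 3].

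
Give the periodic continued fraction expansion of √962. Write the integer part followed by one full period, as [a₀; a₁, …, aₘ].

[31; 62]

a₀ = ⌊√962⌋ = 31.
With m₀=0, d₀=1 and mₖ₊₁ = dₖaₖ − mₖ, dₖ₊₁ = (n − mₖ₊₁²)/dₖ, aₖ₊₁ = ⌊(a₀+mₖ₊₁)/dₖ₊₁⌋:
  k=1: m=31, d=1, a=62
d=1 and a=2a₀=62 at k=1, so the next step gives (m, d) = (31, 1) again — its k=1 value — and the period has length 1.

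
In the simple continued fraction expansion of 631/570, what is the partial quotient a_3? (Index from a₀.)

1

631 = 1·570 + 61   →  a_0 = 1
570 = 9·61 + 21   →  a_1 = 9
61 = 2·21 + 19   →  a_2 = 2
21 = 1·19 + 2   →  a_3 = 1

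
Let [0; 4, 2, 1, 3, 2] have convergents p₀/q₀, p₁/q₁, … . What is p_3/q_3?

3/13

Using pₖ = aₖpₖ₋₁ + pₖ₋₂, qₖ = aₖqₖ₋₁ + qₖ₋₂ (with p₋₁=1, p₋₂=0, q₋₁=0, q₋₂=1):
  k=0: a=0, p=0, q=1
  k=1: a=4, p=1, q=4
  k=2: a=2, p=2, q=9
  k=3: a=1, p=3, q=13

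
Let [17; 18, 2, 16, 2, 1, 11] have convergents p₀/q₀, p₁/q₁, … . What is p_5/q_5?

Using pₖ = aₖpₖ₋₁ + pₖ₋₂, qₖ = aₖqₖ₋₁ + qₖ₋₂ (with p₋₁=1, p₋₂=0, q₋₁=0, q₋₂=1):
  k=0: a=17, p=17, q=1
  k=1: a=18, p=307, q=18
  k=2: a=2, p=631, q=37
  k=3: a=16, p=10403, q=610
  k=4: a=2, p=21437, q=1257
  k=5: a=1, p=31840, q=1867

31840/1867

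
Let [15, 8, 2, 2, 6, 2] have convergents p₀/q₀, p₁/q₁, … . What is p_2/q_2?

257/17

Using pₖ = aₖpₖ₋₁ + pₖ₋₂, qₖ = aₖqₖ₋₁ + qₖ₋₂ (with p₋₁=1, p₋₂=0, q₋₁=0, q₋₂=1):
  k=0: a=15, p=15, q=1
  k=1: a=8, p=121, q=8
  k=2: a=2, p=257, q=17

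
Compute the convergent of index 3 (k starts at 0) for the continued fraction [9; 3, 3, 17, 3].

1609/173

Using pₖ = aₖpₖ₋₁ + pₖ₋₂, qₖ = aₖqₖ₋₁ + qₖ₋₂ (with p₋₁=1, p₋₂=0, q₋₁=0, q₋₂=1):
  k=0: a=9, p=9, q=1
  k=1: a=3, p=28, q=3
  k=2: a=3, p=93, q=10
  k=3: a=17, p=1609, q=173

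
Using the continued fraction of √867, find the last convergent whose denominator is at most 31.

265/9

√867 = [29; 2, 4, 29, 4, 2, 58, …] (period length 6).
Convergents:
  p_0/q_0 = 29/1
  p_1/q_1 = 59/2
  p_2/q_2 = 265/9
  p_3/q_3 = 7744/263
q_2 = 9 ≤ 31 < 263 = q_3, so the answer is 265/9.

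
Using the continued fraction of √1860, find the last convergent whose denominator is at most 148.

√1860 = [43; 7, 1, 4, 1, 7, 86, …] (period length 6).
Convergents:
  p_0/q_0 = 43/1
  p_1/q_1 = 302/7
  p_2/q_2 = 345/8
  p_3/q_3 = 1682/39
  p_4/q_4 = 2027/47
  p_5/q_5 = 15871/368
q_4 = 47 ≤ 148 < 368 = q_5, so the answer is 2027/47.

2027/47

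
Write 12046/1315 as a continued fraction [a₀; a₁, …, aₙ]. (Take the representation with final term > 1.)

[9; 6, 4, 3, 3, 1, 3]

12046 = 9×1315 + 211
1315 = 6×211 + 49
211 = 4×49 + 15
49 = 3×15 + 4
15 = 3×4 + 3
4 = 1×3 + 1
3 = 3×1 + 0  (stop)
So 12046/1315 = [9; 6, 4, 3, 3, 1, 3].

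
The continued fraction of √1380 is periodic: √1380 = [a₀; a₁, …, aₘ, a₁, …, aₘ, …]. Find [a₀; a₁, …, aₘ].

[37; 6, 1, 2, 1, 6, 74]

a₀ = ⌊√1380⌋ = 37.
With m₀=0, d₀=1 and mₖ₊₁ = dₖaₖ − mₖ, dₖ₊₁ = (n − mₖ₊₁²)/dₖ, aₖ₊₁ = ⌊(a₀+mₖ₊₁)/dₖ₊₁⌋:
  k=1: m=37, d=11, a=6
  k=2: m=29, d=49, a=1
  k=3: m=20, d=20, a=2
  k=4: m=20, d=49, a=1
  k=5: m=29, d=11, a=6
  k=6: m=37, d=1, a=74
d=1 and a=2a₀=74 at k=6, so the next step gives (m, d) = (37, 11) again — its k=1 value — and the period has length 6.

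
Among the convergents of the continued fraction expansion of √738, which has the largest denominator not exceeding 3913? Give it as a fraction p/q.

√738 = [27; 6, 54, …] (period length 2).
Convergents:
  p_0/q_0 = 27/1
  p_1/q_1 = 163/6
  p_2/q_2 = 8829/325
  p_3/q_3 = 53137/1956
  p_4/q_4 = 2878227/105949
q_3 = 1956 ≤ 3913 < 105949 = q_4, so the answer is 53137/1956.

53137/1956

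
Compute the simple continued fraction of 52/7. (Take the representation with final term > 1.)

52 = 7×7 + 3
7 = 2×3 + 1
3 = 3×1 + 0  (stop)
So 52/7 = [7; 2, 3].

[7; 2, 3]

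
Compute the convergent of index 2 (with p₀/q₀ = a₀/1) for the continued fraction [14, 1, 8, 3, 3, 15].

Using pₖ = aₖpₖ₋₁ + pₖ₋₂, qₖ = aₖqₖ₋₁ + qₖ₋₂ (with p₋₁=1, p₋₂=0, q₋₁=0, q₋₂=1):
  k=0: a=14, p=14, q=1
  k=1: a=1, p=15, q=1
  k=2: a=8, p=134, q=9

134/9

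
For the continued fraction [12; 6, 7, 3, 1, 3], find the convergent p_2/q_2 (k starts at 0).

523/43

Using pₖ = aₖpₖ₋₁ + pₖ₋₂, qₖ = aₖqₖ₋₁ + qₖ₋₂ (with p₋₁=1, p₋₂=0, q₋₁=0, q₋₂=1):
  k=0: a=12, p=12, q=1
  k=1: a=6, p=73, q=6
  k=2: a=7, p=523, q=43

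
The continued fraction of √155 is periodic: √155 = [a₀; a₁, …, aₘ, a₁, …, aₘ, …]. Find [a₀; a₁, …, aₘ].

a₀ = ⌊√155⌋ = 12.

[12; 2, 4, 2, 24]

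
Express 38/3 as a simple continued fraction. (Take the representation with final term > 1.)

[12; 1, 2]

38 = 12·3 + 2
3 = 1·2 + 1
2 = 2·1 + 0  (stop)
So 38/3 = [12; 1, 2].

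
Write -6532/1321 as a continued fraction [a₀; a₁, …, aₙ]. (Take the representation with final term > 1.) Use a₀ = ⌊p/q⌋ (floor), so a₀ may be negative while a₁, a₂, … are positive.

[-5; 18, 10, 2, 3]

-6532 = -5×1321 + 73
1321 = 18×73 + 7
73 = 10×7 + 3
7 = 2×3 + 1
3 = 3×1 + 0  (stop)
So -6532/1321 = [-5; 18, 10, 2, 3].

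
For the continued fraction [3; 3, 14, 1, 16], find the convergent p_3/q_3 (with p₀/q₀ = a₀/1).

153/46

Using pₖ = aₖpₖ₋₁ + pₖ₋₂, qₖ = aₖqₖ₋₁ + qₖ₋₂ (with p₋₁=1, p₋₂=0, q₋₁=0, q₋₂=1):
  k=0: a=3, p=3, q=1
  k=1: a=3, p=10, q=3
  k=2: a=14, p=143, q=43
  k=3: a=1, p=153, q=46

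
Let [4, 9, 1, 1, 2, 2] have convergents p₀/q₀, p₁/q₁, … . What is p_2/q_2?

41/10

Using pₖ = aₖpₖ₋₁ + pₖ₋₂, qₖ = aₖqₖ₋₁ + qₖ₋₂ (with p₋₁=1, p₋₂=0, q₋₁=0, q₋₂=1):
  k=0: a=4, p=4, q=1
  k=1: a=9, p=37, q=9
  k=2: a=1, p=41, q=10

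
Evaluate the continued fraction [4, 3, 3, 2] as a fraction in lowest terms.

99/23

Using pₖ = aₖpₖ₋₁ + pₖ₋₂ and qₖ = aₖqₖ₋₁ + qₖ₋₂:
  k=0: a=4, p=4, q=1
  k=1: a=3, p=13, q=3
  k=2: a=3, p=43, q=10
  k=3: a=2, p=99, q=23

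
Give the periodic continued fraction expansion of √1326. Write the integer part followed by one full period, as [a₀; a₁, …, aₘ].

a₀ = ⌊√1326⌋ = 36.
With m₀=0, d₀=1 and mₖ₊₁ = dₖaₖ − mₖ, dₖ₊₁ = (n − mₖ₊₁²)/dₖ, aₖ₊₁ = ⌊(a₀+mₖ₊₁)/dₖ₊₁⌋:
  k=1: m=36, d=30, a=2
  k=2: m=24, d=25, a=2
  k=3: m=26, d=26, a=2
  k=4: m=26, d=25, a=2
  k=5: m=24, d=30, a=2
  k=6: m=36, d=1, a=72
d=1 and a=2a₀=72 at k=6, so the next step gives (m, d) = (36, 30) again — its k=1 value — and the period has length 6.

[36; 2, 2, 2, 2, 2, 72]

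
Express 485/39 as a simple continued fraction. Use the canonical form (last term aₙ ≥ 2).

[12; 2, 3, 2, 2]

485 = 12*39 + 17
39 = 2*17 + 5
17 = 3*5 + 2
5 = 2*2 + 1
2 = 2*1 + 0  (stop)
So 485/39 = [12; 2, 3, 2, 2].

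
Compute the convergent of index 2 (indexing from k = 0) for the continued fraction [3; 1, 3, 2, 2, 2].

15/4

Using pₖ = aₖpₖ₋₁ + pₖ₋₂, qₖ = aₖqₖ₋₁ + qₖ₋₂ (with p₋₁=1, p₋₂=0, q₋₁=0, q₋₂=1):
  k=0: a=3, p=3, q=1
  k=1: a=1, p=4, q=1
  k=2: a=3, p=15, q=4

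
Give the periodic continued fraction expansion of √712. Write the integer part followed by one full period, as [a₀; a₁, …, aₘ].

a₀ = ⌊√712⌋ = 26.
With m₀=0, d₀=1 and mₖ₊₁ = dₖaₖ − mₖ, dₖ₊₁ = (n − mₖ₊₁²)/dₖ, aₖ₊₁ = ⌊(a₀+mₖ₊₁)/dₖ₊₁⌋:
  k=1: m=26, d=36, a=1
  k=2: m=10, d=17, a=2
  k=3: m=24, d=8, a=6
  k=4: m=24, d=17, a=2
  k=5: m=10, d=36, a=1
  k=6: m=26, d=1, a=52
d=1 and a=2a₀=52 at k=6, so the next step gives (m, d) = (26, 36) again — its k=1 value — and the period has length 6.

[26; 1, 2, 6, 2, 1, 52]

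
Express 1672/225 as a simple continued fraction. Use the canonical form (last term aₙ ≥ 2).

[7; 2, 3, 7, 1, 3]

1672 = 7×225 + 97
225 = 2×97 + 31
97 = 3×31 + 4
31 = 7×4 + 3
4 = 1×3 + 1
3 = 3×1 + 0  (stop)
So 1672/225 = [7; 2, 3, 7, 1, 3].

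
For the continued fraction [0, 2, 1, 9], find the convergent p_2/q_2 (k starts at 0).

1/3

Using pₖ = aₖpₖ₋₁ + pₖ₋₂, qₖ = aₖqₖ₋₁ + qₖ₋₂ (with p₋₁=1, p₋₂=0, q₋₁=0, q₋₂=1):
  k=0: a=0, p=0, q=1
  k=1: a=2, p=1, q=2
  k=2: a=1, p=1, q=3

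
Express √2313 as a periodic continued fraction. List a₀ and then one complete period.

a₀ = ⌊√2313⌋ = 48.
With m₀=0, d₀=1 and mₖ₊₁ = dₖaₖ − mₖ, dₖ₊₁ = (n − mₖ₊₁²)/dₖ, aₖ₊₁ = ⌊(a₀+mₖ₊₁)/dₖ₊₁⌋:
  k=1: m=48, d=9, a=10
  k=2: m=42, d=61, a=1
  k=3: m=19, d=32, a=2
  k=4: m=45, d=9, a=10
  k=5: m=45, d=32, a=2
  k=6: m=19, d=61, a=1
  k=7: m=42, d=9, a=10
  k=8: m=48, d=1, a=96
d=1 and a=2a₀=96 at k=8, so the next step gives (m, d) = (48, 9) again — its k=1 value — and the period has length 8.

[48; 10, 1, 2, 10, 2, 1, 10, 96]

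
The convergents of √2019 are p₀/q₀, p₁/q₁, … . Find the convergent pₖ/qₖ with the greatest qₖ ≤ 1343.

59941/1334

√2019 = [44; 1, 13, 1, 88, …] (period length 4).
Convergents:
  p_0/q_0 = 44/1
  p_1/q_1 = 45/1
  p_2/q_2 = 629/14
  p_3/q_3 = 674/15
  p_4/q_4 = 59941/1334
  p_5/q_5 = 60615/1349
q_4 = 1334 ≤ 1343 < 1349 = q_5, so the answer is 59941/1334.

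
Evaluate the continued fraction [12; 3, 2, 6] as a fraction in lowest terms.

Fold from the inside: start with 6/1.
  2 + 1/6 = 13/6
  3 + 6/13 = 45/13
  12 + 13/45 = 553/45

553/45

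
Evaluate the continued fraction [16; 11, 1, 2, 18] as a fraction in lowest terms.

10327/642

Fold from the inside: start with 18/1.
  2 + 1/18 = 37/18
  1 + 18/37 = 55/37
  11 + 37/55 = 642/55
  16 + 55/642 = 10327/642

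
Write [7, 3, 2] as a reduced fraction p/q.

Fold from the inside: start with 2/1.
  3 + 1/2 = 7/2
  7 + 2/7 = 51/7

51/7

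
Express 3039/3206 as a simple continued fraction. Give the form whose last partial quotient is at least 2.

3039 = 0*3206 + 3039
3206 = 1*3039 + 167
3039 = 18*167 + 33
167 = 5*33 + 2
33 = 16*2 + 1
2 = 2*1 + 0  (stop)
So 3039/3206 = [0; 1, 18, 5, 16, 2].

[0; 1, 18, 5, 16, 2]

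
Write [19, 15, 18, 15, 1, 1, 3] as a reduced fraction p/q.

Fold from the inside: start with 3/1.
  1 + 1/3 = 4/3
  1 + 3/4 = 7/4
  15 + 4/7 = 109/7
  18 + 7/109 = 1969/109
  15 + 109/1969 = 29644/1969
  19 + 1969/29644 = 565205/29644

565205/29644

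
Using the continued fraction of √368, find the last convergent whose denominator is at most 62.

√368 = [19; 5, 2, 5, 38, …] (period length 4).
Convergents:
  p_0/q_0 = 19/1
  p_1/q_1 = 96/5
  p_2/q_2 = 211/11
  p_3/q_3 = 1151/60
  p_4/q_4 = 43949/2291
q_3 = 60 ≤ 62 < 2291 = q_4, so the answer is 1151/60.

1151/60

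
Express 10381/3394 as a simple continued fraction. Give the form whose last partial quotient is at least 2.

10381 = 3·3394 + 199
3394 = 17·199 + 11
199 = 18·11 + 1
11 = 11·1 + 0  (stop)
So 10381/3394 = [3; 17, 18, 11].

[3; 17, 18, 11]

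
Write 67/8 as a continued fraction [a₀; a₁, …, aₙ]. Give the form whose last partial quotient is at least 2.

67 = 8×8 + 3
8 = 2×3 + 2
3 = 1×2 + 1
2 = 2×1 + 0  (stop)
So 67/8 = [8; 2, 1, 2].

[8; 2, 1, 2]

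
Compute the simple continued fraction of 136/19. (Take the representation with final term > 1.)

136 = 7·19 + 3
19 = 6·3 + 1
3 = 3·1 + 0  (stop)
So 136/19 = [7; 6, 3].

[7; 6, 3]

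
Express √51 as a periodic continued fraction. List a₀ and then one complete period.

[7; 7, 14]

a₀ = ⌊√51⌋ = 7.
With m₀=0, d₀=1 and mₖ₊₁ = dₖaₖ − mₖ, dₖ₊₁ = (n − mₖ₊₁²)/dₖ, aₖ₊₁ = ⌊(a₀+mₖ₊₁)/dₖ₊₁⌋:
  k=1: m=7, d=2, a=7
  k=2: m=7, d=1, a=14
d=1 and a=2a₀=14 at k=2, so the next step gives (m, d) = (7, 2) again — its k=1 value — and the period has length 2.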